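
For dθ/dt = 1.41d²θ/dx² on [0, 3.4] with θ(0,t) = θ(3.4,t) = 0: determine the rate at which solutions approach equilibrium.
Eigenvalues: λₙ = 1.41n²π²/3.4².
First three modes:
  n=1: λ₁ = 1.41π²/3.4² ≈ 1.204
  n=2: λ₂ = 5.64π²/3.4² ≈ 4.815 (4× faster decay)
  n=3: λ₃ = 12.69π²/3.4² ≈ 10.834 (9× faster decay)
As t → ∞, higher modes decay exponentially faster. The n=1 mode dominates: θ ~ c₁ sin(πx/3.4) e^{-λ₁t}.
Decay rate: λ₁ = 1.41π²/3.4² ≈ 1.204.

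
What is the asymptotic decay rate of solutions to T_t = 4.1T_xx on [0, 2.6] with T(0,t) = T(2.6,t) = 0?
Eigenvalues: λₙ = 4.1n²π²/2.6².
First three modes:
  n=1: λ₁ = 4.1π²/2.6² ≈ 5.986
  n=2: λ₂ = 16.4π²/2.6² ≈ 23.944 (4× faster decay)
  n=3: λ₃ = 36.9π²/2.6² ≈ 53.874 (9× faster decay)
As t → ∞, higher modes decay exponentially faster. The n=1 mode dominates: T ~ c₁ sin(πx/2.6) e^{-λ₁t}.
Decay rate: λ₁ = 4.1π²/2.6² ≈ 5.986.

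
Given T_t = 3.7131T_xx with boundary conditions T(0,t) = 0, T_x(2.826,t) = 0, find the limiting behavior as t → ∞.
T → 0. Heat escapes through the Dirichlet boundary.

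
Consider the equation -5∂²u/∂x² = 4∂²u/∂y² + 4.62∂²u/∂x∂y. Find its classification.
Rewriting in standard form: -5∂²u/∂x² - 4.62∂²u/∂x∂y - 4∂²u/∂y² = 0. Elliptic. (A = -5, B = -4.62, C = -4 gives B² - 4AC = -58.6556.)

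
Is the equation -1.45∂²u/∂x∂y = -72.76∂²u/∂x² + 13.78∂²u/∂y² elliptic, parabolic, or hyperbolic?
Rewriting in standard form: 72.76∂²u/∂x² - 1.45∂²u/∂x∂y - 13.78∂²u/∂y² = 0. Computing B² - 4AC with A = 72.76, B = -1.45, C = -13.78: discriminant = 4012.6337 (positive). Answer: hyperbolic.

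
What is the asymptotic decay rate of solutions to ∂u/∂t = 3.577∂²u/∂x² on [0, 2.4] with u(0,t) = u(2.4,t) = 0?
Eigenvalues: λₙ = 3.577n²π²/2.4².
First three modes:
  n=1: λ₁ = 3.577π²/2.4² ≈ 6.129
  n=2: λ₂ = 14.308π²/2.4² ≈ 24.516 (4× faster decay)
  n=3: λ₃ = 32.193π²/2.4² ≈ 55.162 (9× faster decay)
As t → ∞, higher modes decay exponentially faster. The n=1 mode dominates: u ~ c₁ sin(πx/2.4) e^{-λ₁t}.
Decay rate: λ₁ = 3.577π²/2.4² ≈ 6.129.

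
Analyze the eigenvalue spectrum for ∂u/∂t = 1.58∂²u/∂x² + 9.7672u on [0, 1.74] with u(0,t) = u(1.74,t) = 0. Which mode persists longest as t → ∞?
Eigenvalues: λₙ = 1.58n²π²/1.74² - 9.7672.
First three modes:
  n=1: λ₁ = 1.58π²/1.74² - 9.7672 ≈ -4.617
  n=2: λ₂ = 6.32π²/1.74² - 9.7672 ≈ 10.835
  n=3: λ₃ = 14.22π²/1.74² - 9.7672 ≈ 36.588
Since 1.58π²/1.74² ≈ 5.151 < 9.7672, λ₁ < 0.
The n=1 mode grows fastest (−λₙ is largest for n=1) → dominates.
Asymptotic: u ~ c₁ sin(πx/1.74) e^{4.617t} (exponential growth at rate −λ₁ ≈ 4.617).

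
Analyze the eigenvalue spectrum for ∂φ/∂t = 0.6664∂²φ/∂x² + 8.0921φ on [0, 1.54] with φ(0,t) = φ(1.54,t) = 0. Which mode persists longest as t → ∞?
Eigenvalues: λₙ = 0.6664n²π²/1.54² - 8.0921.
First three modes:
  n=1: λ₁ = 0.6664π²/1.54² - 8.0921 ≈ -5.319
  n=2: λ₂ = 2.6656π²/1.54² - 8.0921 ≈ 3.001
  n=3: λ₃ = 5.9976π²/1.54² - 8.0921 ≈ 16.867
Since 0.6664π²/1.54² ≈ 2.773 < 8.0921, λ₁ < 0.
The n=1 mode grows fastest (−λₙ is largest for n=1) → dominates.
Asymptotic: φ ~ c₁ sin(πx/1.54) e^{5.319t} (exponential growth at rate −λ₁ ≈ 5.319).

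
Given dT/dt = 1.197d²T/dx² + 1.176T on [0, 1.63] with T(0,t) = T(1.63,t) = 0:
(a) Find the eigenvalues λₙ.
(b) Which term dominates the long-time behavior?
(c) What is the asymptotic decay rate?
Eigenvalues: λₙ = 1.197n²π²/1.63² - 1.176.
First three modes:
  n=1: λ₁ = 1.197π²/1.63² - 1.176 ≈ 3.271
  n=2: λ₂ = 4.788π²/1.63² - 1.176 ≈ 16.61
  n=3: λ₃ = 10.773π²/1.63² - 1.176 ≈ 38.843
Since 1.197π²/1.63² ≈ 4.447 > 1.176, all λₙ > 0.
The n=1 mode decays slowest → dominates as t → ∞.
Asymptotic: T ~ c₁ sin(πx/1.63) e^{-λ₁t} with decay rate λ₁ ≈ 3.271.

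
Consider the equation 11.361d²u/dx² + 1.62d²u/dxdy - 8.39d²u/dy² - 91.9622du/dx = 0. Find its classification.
Hyperbolic. (A = 11.361, B = 1.62, C = -8.39 gives B² - 4AC = 383.89956.)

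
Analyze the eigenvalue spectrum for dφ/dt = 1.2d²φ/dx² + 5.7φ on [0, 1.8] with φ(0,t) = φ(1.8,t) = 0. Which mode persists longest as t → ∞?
Eigenvalues: λₙ = 1.2n²π²/1.8² - 5.7.
First three modes:
  n=1: λ₁ = 1.2π²/1.8² - 5.7 ≈ -2.045
  n=2: λ₂ = 4.8π²/1.8² - 5.7 ≈ 8.922
  n=3: λ₃ = 10.8π²/1.8² - 5.7 ≈ 27.199
Since 1.2π²/1.8² ≈ 3.655 < 5.7, λ₁ < 0.
The n=1 mode grows fastest (−λₙ is largest for n=1) → dominates.
Asymptotic: φ ~ c₁ sin(πx/1.8) e^{2.045t} (exponential growth at rate −λ₁ ≈ 2.045).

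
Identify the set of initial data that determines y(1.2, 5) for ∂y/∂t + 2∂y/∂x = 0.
A single point: x = -8.8. The characteristic through (1.2, 5) is x - 2t = const, so x = 1.2 - 2·5 = -8.8.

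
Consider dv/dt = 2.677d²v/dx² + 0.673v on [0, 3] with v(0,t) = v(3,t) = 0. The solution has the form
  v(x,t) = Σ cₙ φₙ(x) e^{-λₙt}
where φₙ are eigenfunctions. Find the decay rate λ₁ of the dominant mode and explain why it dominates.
Eigenvalues: λₙ = 2.677n²π²/3² - 0.673.
First three modes:
  n=1: λ₁ = 2.677π²/3² - 0.673 ≈ 2.263
  n=2: λ₂ = 10.708π²/3² - 0.673 ≈ 11.07
  n=3: λ₃ = 24.093π²/3² - 0.673 ≈ 25.748
Since 2.677π²/3² ≈ 2.936 > 0.673, all λₙ > 0.
The n=1 mode decays slowest → dominates as t → ∞.
Asymptotic: v ~ c₁ sin(πx/3) e^{-λ₁t} with decay rate λ₁ ≈ 2.263.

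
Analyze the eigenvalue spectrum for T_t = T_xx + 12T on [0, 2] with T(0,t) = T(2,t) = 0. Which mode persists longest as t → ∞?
Eigenvalues: λₙ = n²π²/2² - 12.
First three modes:
  n=1: λ₁ = π²/2² - 12 ≈ -9.533
  n=2: λ₂ = 4π²/2² - 12 ≈ -2.13
  n=3: λ₃ = 9π²/2² - 12 ≈ 10.207
Since π²/2² ≈ 2.467 < 12, λ₁ < 0.
The n=1 mode grows fastest (−λₙ is largest for n=1) → dominates.
Asymptotic: T ~ c₁ sin(πx/2) e^{9.533t} (exponential growth at rate −λ₁ ≈ 9.533).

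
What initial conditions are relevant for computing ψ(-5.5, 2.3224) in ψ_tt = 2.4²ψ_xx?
Domain of dependence: [-11.07376, 0.07376]. Signals travel at speed 2.4, so data within |x - -5.5| ≤ 2.4·2.3224 = 5.57376 can reach the point.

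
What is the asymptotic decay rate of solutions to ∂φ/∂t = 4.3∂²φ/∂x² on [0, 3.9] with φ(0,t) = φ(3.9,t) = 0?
Eigenvalues: λₙ = 4.3n²π²/3.9².
First three modes:
  n=1: λ₁ = 4.3π²/3.9² ≈ 2.79
  n=2: λ₂ = 17.2π²/3.9² ≈ 11.161 (4× faster decay)
  n=3: λ₃ = 38.7π²/3.9² ≈ 25.112 (9× faster decay)
As t → ∞, higher modes decay exponentially faster. The n=1 mode dominates: φ ~ c₁ sin(πx/3.9) e^{-λ₁t}.
Decay rate: λ₁ = 4.3π²/3.9² ≈ 2.79.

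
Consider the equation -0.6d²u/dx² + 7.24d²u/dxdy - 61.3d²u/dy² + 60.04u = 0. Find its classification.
Elliptic. (A = -0.6, B = 7.24, C = -61.3 gives B² - 4AC = -94.7024.)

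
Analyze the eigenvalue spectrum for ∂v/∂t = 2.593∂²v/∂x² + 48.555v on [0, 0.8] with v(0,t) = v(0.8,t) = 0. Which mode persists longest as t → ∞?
Eigenvalues: λₙ = 2.593n²π²/0.8² - 48.555.
First three modes:
  n=1: λ₁ = 2.593π²/0.8² - 48.555 ≈ -8.568
  n=2: λ₂ = 10.372π²/0.8² - 48.555 ≈ 111.394
  n=3: λ₃ = 23.337π²/0.8² - 48.555 ≈ 311.331
Since 2.593π²/0.8² ≈ 39.987 < 48.555, λ₁ < 0.
The n=1 mode grows fastest (−λₙ is largest for n=1) → dominates.
Asymptotic: v ~ c₁ sin(πx/0.8) e^{8.568t} (exponential growth at rate −λ₁ ≈ 8.568).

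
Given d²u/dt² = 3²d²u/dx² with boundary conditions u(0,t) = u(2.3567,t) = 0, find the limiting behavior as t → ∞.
u oscillates (no decay). Energy is conserved; the solution oscillates indefinitely as standing waves.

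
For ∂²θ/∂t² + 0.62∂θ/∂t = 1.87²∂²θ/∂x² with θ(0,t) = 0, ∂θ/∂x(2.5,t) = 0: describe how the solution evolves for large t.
θ → 0. Damping (γ=0.62) dissipates energy; oscillations decay exponentially.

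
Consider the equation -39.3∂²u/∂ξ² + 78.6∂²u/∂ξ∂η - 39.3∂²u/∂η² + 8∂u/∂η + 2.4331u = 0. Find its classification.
Parabolic. (A = -39.3, B = 78.6, C = -39.3 gives B² - 4AC = 0.)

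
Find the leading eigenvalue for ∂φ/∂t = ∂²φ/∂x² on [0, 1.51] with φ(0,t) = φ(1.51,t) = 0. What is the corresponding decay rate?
Eigenvalues: λₙ = n²π²/1.51².
First three modes:
  n=1: λ₁ = π²/1.51² ≈ 4.329
  n=2: λ₂ = 4π²/1.51² ≈ 17.314 (4× faster decay)
  n=3: λ₃ = 9π²/1.51² ≈ 38.957 (9× faster decay)
As t → ∞, higher modes decay exponentially faster. The n=1 mode dominates: φ ~ c₁ sin(πx/1.51) e^{-λ₁t}.
Decay rate: λ₁ = π²/1.51² ≈ 4.329.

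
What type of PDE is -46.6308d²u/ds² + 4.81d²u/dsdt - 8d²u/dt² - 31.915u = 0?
With A = -46.6308, B = 4.81, C = -8, the discriminant is -1469.0495. This is an elliptic PDE.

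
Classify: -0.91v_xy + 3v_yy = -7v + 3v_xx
Rewriting in standard form: -3v_xx - 0.91v_xy + 3v_yy + 7v = 0. Hyperbolic (discriminant = 36.8281).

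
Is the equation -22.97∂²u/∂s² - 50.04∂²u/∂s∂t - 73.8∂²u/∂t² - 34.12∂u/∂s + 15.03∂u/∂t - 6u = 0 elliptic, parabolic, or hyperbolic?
Computing B² - 4AC with A = -22.97, B = -50.04, C = -73.8: discriminant = -4276.7424 (negative). Answer: elliptic.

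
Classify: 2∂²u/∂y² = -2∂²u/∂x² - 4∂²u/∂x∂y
Rewriting in standard form: 2∂²u/∂x² + 4∂²u/∂x∂y + 2∂²u/∂y² = 0. Parabolic (discriminant = 0).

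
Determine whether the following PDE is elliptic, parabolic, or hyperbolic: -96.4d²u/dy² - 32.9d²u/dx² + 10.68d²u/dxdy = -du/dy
Rewriting in standard form: -32.9d²u/dx² + 10.68d²u/dxdy - 96.4d²u/dy² + du/dy = 0. Coefficients: A = -32.9, B = 10.68, C = -96.4. B² - 4AC = -12572.1776, which is negative, so the equation is elliptic.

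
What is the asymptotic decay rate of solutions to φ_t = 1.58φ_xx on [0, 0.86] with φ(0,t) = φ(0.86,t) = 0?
Eigenvalues: λₙ = 1.58n²π²/0.86².
First three modes:
  n=1: λ₁ = 1.58π²/0.86² ≈ 21.084
  n=2: λ₂ = 6.32π²/0.86² ≈ 84.337 (4× faster decay)
  n=3: λ₃ = 14.22π²/0.86² ≈ 189.759 (9× faster decay)
As t → ∞, higher modes decay exponentially faster. The n=1 mode dominates: φ ~ c₁ sin(πx/0.86) e^{-λ₁t}.
Decay rate: λ₁ = 1.58π²/0.86² ≈ 21.084.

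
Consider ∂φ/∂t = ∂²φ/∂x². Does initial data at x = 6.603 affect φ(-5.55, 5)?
Yes, for any finite x. The heat equation has infinite propagation speed, so all initial data affects all points at any t > 0.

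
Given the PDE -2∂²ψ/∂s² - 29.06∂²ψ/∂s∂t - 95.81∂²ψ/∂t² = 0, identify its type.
The second-order coefficients are A = -2, B = -29.06, C = -95.81. Since B² - 4AC = 78.0036 > 0, this is a hyperbolic PDE.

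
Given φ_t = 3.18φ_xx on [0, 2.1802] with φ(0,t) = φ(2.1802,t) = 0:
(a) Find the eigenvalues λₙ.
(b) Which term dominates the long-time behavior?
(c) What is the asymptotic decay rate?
Eigenvalues: λₙ = 3.18n²π²/2.1802².
First three modes:
  n=1: λ₁ = 3.18π²/2.1802² ≈ 6.603
  n=2: λ₂ = 12.72π²/2.1802² ≈ 26.412 (4× faster decay)
  n=3: λ₃ = 28.62π²/2.1802² ≈ 59.426 (9× faster decay)
As t → ∞, higher modes decay exponentially faster. The n=1 mode dominates: φ ~ c₁ sin(πx/2.1802) e^{-λ₁t}.
Decay rate: λ₁ = 3.18π²/2.1802² ≈ 6.603.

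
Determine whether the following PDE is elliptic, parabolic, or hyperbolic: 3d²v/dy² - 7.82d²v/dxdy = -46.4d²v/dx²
Rewriting in standard form: 46.4d²v/dx² - 7.82d²v/dxdy + 3d²v/dy² = 0. Coefficients: A = 46.4, B = -7.82, C = 3. B² - 4AC = -495.6476, which is negative, so the equation is elliptic.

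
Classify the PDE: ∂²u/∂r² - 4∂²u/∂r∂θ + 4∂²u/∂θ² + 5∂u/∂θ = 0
A = 1, B = -4, C = 4. Discriminant B² - 4AC = 0. Since 0 = 0, parabolic.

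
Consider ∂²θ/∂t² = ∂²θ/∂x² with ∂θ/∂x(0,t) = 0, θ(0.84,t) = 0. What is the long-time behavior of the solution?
As t → ∞, θ oscillates (no decay). Energy is conserved; the solution oscillates indefinitely as standing waves.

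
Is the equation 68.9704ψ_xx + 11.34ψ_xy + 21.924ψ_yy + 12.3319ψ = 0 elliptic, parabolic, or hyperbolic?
Computing B² - 4AC with A = 68.9704, B = 11.34, C = 21.924: discriminant = -5919.8325984 (negative). Answer: elliptic.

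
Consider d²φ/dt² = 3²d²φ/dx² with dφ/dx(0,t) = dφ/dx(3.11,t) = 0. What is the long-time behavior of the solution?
As t → ∞, φ oscillates about a mean that drifts linearly in t (generically unbounded; no decay). There is no damping, so the nonconstant modes persist as standing waves (energy conserved, no decay). But with Neumann conditions at both ends the constant mode has eigenvalue 0: the spatial mean M(t) of φ satisfies M'' = 0, so M(t) = M(0) + M'(0)·t. Unless the initial velocity has zero mean (∫φ_t(x,0)dx = 0), the solution grows linearly in t (unbounded, though not exponentially); if it does have zero mean, the solution stays bounded and simply oscillates.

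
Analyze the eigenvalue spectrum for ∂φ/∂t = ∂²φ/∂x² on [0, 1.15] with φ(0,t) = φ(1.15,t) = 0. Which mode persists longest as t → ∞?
Eigenvalues: λₙ = n²π²/1.15².
First three modes:
  n=1: λ₁ = π²/1.15² ≈ 7.463
  n=2: λ₂ = 4π²/1.15² ≈ 29.851 (4× faster decay)
  n=3: λ₃ = 9π²/1.15² ≈ 67.166 (9× faster decay)
As t → ∞, higher modes decay exponentially faster. The n=1 mode dominates: φ ~ c₁ sin(πx/1.15) e^{-λ₁t}.
Decay rate: λ₁ = π²/1.15² ≈ 7.463.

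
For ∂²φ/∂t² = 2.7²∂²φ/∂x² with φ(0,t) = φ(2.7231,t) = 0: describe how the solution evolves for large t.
φ oscillates (no decay). Energy is conserved; the solution oscillates indefinitely as standing waves.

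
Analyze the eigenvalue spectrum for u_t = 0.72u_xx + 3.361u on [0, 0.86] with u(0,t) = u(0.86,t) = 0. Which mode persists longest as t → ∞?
Eigenvalues: λₙ = 0.72n²π²/0.86² - 3.361.
First three modes:
  n=1: λ₁ = 0.72π²/0.86² - 3.361 ≈ 6.247
  n=2: λ₂ = 2.88π²/0.86² - 3.361 ≈ 35.071
  n=3: λ₃ = 6.48π²/0.86² - 3.361 ≈ 83.111
Since 0.72π²/0.86² ≈ 9.608 > 3.361, all λₙ > 0.
The n=1 mode decays slowest → dominates as t → ∞.
Asymptotic: u ~ c₁ sin(πx/0.86) e^{-λ₁t} with decay rate λ₁ ≈ 6.247.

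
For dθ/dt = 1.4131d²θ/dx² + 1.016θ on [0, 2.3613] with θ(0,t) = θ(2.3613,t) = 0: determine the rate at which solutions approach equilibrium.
Eigenvalues: λₙ = 1.4131n²π²/2.3613² - 1.016.
First three modes:
  n=1: λ₁ = 1.4131π²/2.3613² - 1.016 ≈ 1.485
  n=2: λ₂ = 5.6524π²/2.3613² - 1.016 ≈ 8.989
  n=3: λ₃ = 12.7179π²/2.3613² - 1.016 ≈ 21.496
Since 1.4131π²/2.3613² ≈ 2.501 > 1.016, all λₙ > 0.
The n=1 mode decays slowest → dominates as t → ∞.
Asymptotic: θ ~ c₁ sin(πx/2.3613) e^{-λ₁t} with decay rate λ₁ ≈ 1.485.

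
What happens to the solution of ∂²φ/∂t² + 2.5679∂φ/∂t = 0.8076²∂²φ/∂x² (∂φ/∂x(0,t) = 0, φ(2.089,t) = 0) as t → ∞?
φ → 0. Damping (γ=2.5679) dissipates energy; oscillations decay exponentially.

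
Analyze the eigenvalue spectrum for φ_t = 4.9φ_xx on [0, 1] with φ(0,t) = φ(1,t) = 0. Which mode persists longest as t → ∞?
Eigenvalues: λₙ = 4.9n²π².
First three modes:
  n=1: λ₁ = 4.9π² ≈ 48.361
  n=2: λ₂ = 19.6π² ≈ 193.444 (4× faster decay)
  n=3: λ₃ = 44.1π² ≈ 435.25 (9× faster decay)
As t → ∞, higher modes decay exponentially faster. The n=1 mode dominates: φ ~ c₁ sin(πx) e^{-λ₁t}.
Decay rate: λ₁ = 4.9π² ≈ 48.361.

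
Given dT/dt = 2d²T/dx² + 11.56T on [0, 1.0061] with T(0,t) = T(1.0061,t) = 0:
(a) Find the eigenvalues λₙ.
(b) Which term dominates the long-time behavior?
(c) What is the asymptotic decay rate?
Eigenvalues: λₙ = 2n²π²/1.0061² - 11.56.
First three modes:
  n=1: λ₁ = 2π²/1.0061² - 11.56 ≈ 7.941
  n=2: λ₂ = 8π²/1.0061² - 11.56 ≈ 66.442
  n=3: λ₃ = 18π²/1.0061² - 11.56 ≈ 163.945
Since 2π²/1.0061² ≈ 19.501 > 11.56, all λₙ > 0.
The n=1 mode decays slowest → dominates as t → ∞.
Asymptotic: T ~ c₁ sin(πx/1.0061) e^{-λ₁t} with decay rate λ₁ ≈ 7.941.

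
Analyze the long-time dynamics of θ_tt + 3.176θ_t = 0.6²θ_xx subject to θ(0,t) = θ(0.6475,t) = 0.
Long-time behavior: θ → 0. Damping (γ=3.176) dissipates energy; oscillations decay exponentially.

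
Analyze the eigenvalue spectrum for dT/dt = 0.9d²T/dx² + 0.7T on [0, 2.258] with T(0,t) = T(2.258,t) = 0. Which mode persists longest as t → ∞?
Eigenvalues: λₙ = 0.9n²π²/2.258² - 0.7.
First three modes:
  n=1: λ₁ = 0.9π²/2.258² - 0.7 ≈ 1.042
  n=2: λ₂ = 3.6π²/2.258² - 0.7 ≈ 6.269
  n=3: λ₃ = 8.1π²/2.258² - 0.7 ≈ 14.98
Since 0.9π²/2.258² ≈ 1.742 > 0.7, all λₙ > 0.
The n=1 mode decays slowest → dominates as t → ∞.
Asymptotic: T ~ c₁ sin(πx/2.258) e^{-λ₁t} with decay rate λ₁ ≈ 1.042.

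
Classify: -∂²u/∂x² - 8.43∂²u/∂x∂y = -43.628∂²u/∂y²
Rewriting in standard form: -∂²u/∂x² - 8.43∂²u/∂x∂y + 43.628∂²u/∂y² = 0. Hyperbolic (discriminant = 245.5769).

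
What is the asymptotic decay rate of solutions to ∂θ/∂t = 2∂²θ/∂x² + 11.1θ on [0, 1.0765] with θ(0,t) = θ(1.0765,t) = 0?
Eigenvalues: λₙ = 2n²π²/1.0765² - 11.1.
First three modes:
  n=1: λ₁ = 2π²/1.0765² - 11.1 ≈ 5.933
  n=2: λ₂ = 8π²/1.0765² - 11.1 ≈ 57.034
  n=3: λ₃ = 18π²/1.0765² - 11.1 ≈ 142.201
Since 2π²/1.0765² ≈ 17.033 > 11.1, all λₙ > 0.
The n=1 mode decays slowest → dominates as t → ∞.
Asymptotic: θ ~ c₁ sin(πx/1.0765) e^{-λ₁t} with decay rate λ₁ ≈ 5.933.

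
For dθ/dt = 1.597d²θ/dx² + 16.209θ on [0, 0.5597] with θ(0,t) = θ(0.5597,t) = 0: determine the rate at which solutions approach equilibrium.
Eigenvalues: λₙ = 1.597n²π²/0.5597² - 16.209.
First three modes:
  n=1: λ₁ = 1.597π²/0.5597² - 16.209 ≈ 34.106
  n=2: λ₂ = 6.388π²/0.5597² - 16.209 ≈ 185.049
  n=3: λ₃ = 14.373π²/0.5597² - 16.209 ≈ 436.622
Since 1.597π²/0.5597² ≈ 50.315 > 16.209, all λₙ > 0.
The n=1 mode decays slowest → dominates as t → ∞.
Asymptotic: θ ~ c₁ sin(πx/0.5597) e^{-λ₁t} with decay rate λ₁ ≈ 34.106.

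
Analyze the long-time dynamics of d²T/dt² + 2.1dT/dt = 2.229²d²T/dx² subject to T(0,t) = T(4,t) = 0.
Long-time behavior: T → 0. Damping (γ=2.1) dissipates energy; oscillations decay exponentially.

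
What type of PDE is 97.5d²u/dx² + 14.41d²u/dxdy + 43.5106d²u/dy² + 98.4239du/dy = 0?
With A = 97.5, B = 14.41, C = 43.5106, the discriminant is -16761.4859. This is an elliptic PDE.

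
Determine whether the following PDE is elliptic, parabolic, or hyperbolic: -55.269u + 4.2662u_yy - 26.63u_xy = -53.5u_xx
Rewriting in standard form: 53.5u_xx - 26.63u_xy + 4.2662u_yy - 55.269u = 0. Coefficients: A = 53.5, B = -26.63, C = 4.2662. B² - 4AC = -203.8099, which is negative, so the equation is elliptic.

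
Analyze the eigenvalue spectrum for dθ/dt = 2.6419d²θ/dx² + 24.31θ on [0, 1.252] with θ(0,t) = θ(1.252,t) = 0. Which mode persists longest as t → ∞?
Eigenvalues: λₙ = 2.6419n²π²/1.252² - 24.31.
First three modes:
  n=1: λ₁ = 2.6419π²/1.252² - 24.31 ≈ -7.676
  n=2: λ₂ = 10.5676π²/1.252² - 24.31 ≈ 42.228
  n=3: λ₃ = 23.7771π²/1.252² - 24.31 ≈ 125.4
Since 2.6419π²/1.252² ≈ 16.634 < 24.31, λ₁ < 0.
The n=1 mode grows fastest (−λₙ is largest for n=1) → dominates.
Asymptotic: θ ~ c₁ sin(πx/1.252) e^{7.676t} (exponential growth at rate −λ₁ ≈ 7.676).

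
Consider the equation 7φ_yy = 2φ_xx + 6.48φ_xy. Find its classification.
Rewriting in standard form: -2φ_xx - 6.48φ_xy + 7φ_yy = 0. Hyperbolic. (A = -2, B = -6.48, C = 7 gives B² - 4AC = 97.9904.)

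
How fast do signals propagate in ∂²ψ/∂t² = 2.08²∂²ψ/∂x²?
Speed = 2.08. Information travels along characteristics x = x₀ ± 2.08t.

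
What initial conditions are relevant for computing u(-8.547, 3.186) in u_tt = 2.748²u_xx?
Domain of dependence: [-17.302128, 0.208128]. Signals travel at speed 2.748, so data within |x - -8.547| ≤ 2.748·3.186 = 8.755128 can reach the point.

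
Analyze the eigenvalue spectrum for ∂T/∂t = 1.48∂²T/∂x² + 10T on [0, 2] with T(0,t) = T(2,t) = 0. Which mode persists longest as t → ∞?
Eigenvalues: λₙ = 1.48n²π²/2² - 10.
First three modes:
  n=1: λ₁ = 1.48π²/2² - 10 ≈ -6.348
  n=2: λ₂ = 5.92π²/2² - 10 ≈ 4.607
  n=3: λ₃ = 13.32π²/2² - 10 ≈ 22.866
Since 1.48π²/2² ≈ 3.652 < 10, λ₁ < 0.
The n=1 mode grows fastest (−λₙ is largest for n=1) → dominates.
Asymptotic: T ~ c₁ sin(πx/2) e^{6.348t} (exponential growth at rate −λ₁ ≈ 6.348).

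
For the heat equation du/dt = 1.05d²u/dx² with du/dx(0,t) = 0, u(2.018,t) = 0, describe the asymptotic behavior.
u → 0. Heat escapes through the Dirichlet boundary.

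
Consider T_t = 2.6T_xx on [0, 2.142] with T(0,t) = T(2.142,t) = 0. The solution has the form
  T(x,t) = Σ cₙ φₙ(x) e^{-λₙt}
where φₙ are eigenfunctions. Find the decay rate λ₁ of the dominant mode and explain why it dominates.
Eigenvalues: λₙ = 2.6n²π²/2.142².
First three modes:
  n=1: λ₁ = 2.6π²/2.142² ≈ 5.593
  n=2: λ₂ = 10.4π²/2.142² ≈ 22.371 (4× faster decay)
  n=3: λ₃ = 23.4π²/2.142² ≈ 50.336 (9× faster decay)
As t → ∞, higher modes decay exponentially faster. The n=1 mode dominates: T ~ c₁ sin(πx/2.142) e^{-λ₁t}.
Decay rate: λ₁ = 2.6π²/2.142² ≈ 5.593.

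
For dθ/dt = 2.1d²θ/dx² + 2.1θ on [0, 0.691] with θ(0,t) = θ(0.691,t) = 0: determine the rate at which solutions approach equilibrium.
Eigenvalues: λₙ = 2.1n²π²/0.691² - 2.1.
First three modes:
  n=1: λ₁ = 2.1π²/0.691² - 2.1 ≈ 41.307
  n=2: λ₂ = 8.4π²/0.691² - 2.1 ≈ 171.529
  n=3: λ₃ = 18.9π²/0.691² - 2.1 ≈ 388.566
Since 2.1π²/0.691² ≈ 43.407 > 2.1, all λₙ > 0.
The n=1 mode decays slowest → dominates as t → ∞.
Asymptotic: θ ~ c₁ sin(πx/0.691) e^{-λ₁t} with decay rate λ₁ ≈ 41.307.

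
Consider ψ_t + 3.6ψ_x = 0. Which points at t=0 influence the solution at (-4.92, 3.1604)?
A single point: x = -16.29744. The characteristic through (-4.92, 3.1604) is x - 3.6t = const, so x = -4.92 - 3.6·3.1604 = -16.29744.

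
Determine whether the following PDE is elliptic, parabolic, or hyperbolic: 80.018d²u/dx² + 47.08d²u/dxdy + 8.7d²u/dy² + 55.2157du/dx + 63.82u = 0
Coefficients: A = 80.018, B = 47.08, C = 8.7. B² - 4AC = -568.1, which is negative, so the equation is elliptic.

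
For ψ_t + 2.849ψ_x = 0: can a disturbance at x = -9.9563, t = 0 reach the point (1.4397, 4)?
Yes. The characteristic through (1.4397, 4) passes through x = -9.9563.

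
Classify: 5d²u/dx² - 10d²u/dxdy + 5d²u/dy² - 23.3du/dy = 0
Parabolic (discriminant = 0).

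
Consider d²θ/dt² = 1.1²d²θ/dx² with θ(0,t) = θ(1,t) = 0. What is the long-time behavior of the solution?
As t → ∞, θ oscillates (no decay). Energy is conserved; the solution oscillates indefinitely as standing waves.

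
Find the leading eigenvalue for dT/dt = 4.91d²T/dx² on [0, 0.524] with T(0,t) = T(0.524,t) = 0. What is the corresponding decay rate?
Eigenvalues: λₙ = 4.91n²π²/0.524².
First three modes:
  n=1: λ₁ = 4.91π²/0.524² ≈ 176.489
  n=2: λ₂ = 19.64π²/0.524² ≈ 705.958 (4× faster decay)
  n=3: λ₃ = 44.19π²/0.524² ≈ 1588.405 (9× faster decay)
As t → ∞, higher modes decay exponentially faster. The n=1 mode dominates: T ~ c₁ sin(πx/0.524) e^{-λ₁t}.
Decay rate: λ₁ = 4.91π²/0.524² ≈ 176.489.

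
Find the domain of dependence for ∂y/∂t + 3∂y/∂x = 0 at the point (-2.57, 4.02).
A single point: x = -14.63. The characteristic through (-2.57, 4.02) is x - 3t = const, so x = -2.57 - 3·4.02 = -14.63.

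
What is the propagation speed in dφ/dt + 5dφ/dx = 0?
Speed = 5. Information travels along x - 5t = const (rightward).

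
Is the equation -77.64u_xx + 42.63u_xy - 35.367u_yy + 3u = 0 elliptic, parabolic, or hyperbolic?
Computing B² - 4AC with A = -77.64, B = 42.63, C = -35.367: discriminant = -9166.25862 (negative). Answer: elliptic.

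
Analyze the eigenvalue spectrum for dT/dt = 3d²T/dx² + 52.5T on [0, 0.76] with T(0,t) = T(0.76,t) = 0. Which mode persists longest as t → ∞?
Eigenvalues: λₙ = 3n²π²/0.76² - 52.5.
First three modes:
  n=1: λ₁ = 3π²/0.76² - 52.5 ≈ -1.238
  n=2: λ₂ = 12π²/0.76² - 52.5 ≈ 152.547
  n=3: λ₃ = 27π²/0.76² - 52.5 ≈ 408.856
Since 3π²/0.76² ≈ 51.262 < 52.5, λ₁ < 0.
The n=1 mode grows fastest (−λₙ is largest for n=1) → dominates.
Asymptotic: T ~ c₁ sin(πx/0.76) e^{1.238t} (exponential growth at rate −λ₁ ≈ 1.238).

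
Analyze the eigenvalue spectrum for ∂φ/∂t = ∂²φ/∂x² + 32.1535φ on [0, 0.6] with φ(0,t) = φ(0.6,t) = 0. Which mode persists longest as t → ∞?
Eigenvalues: λₙ = n²π²/0.6² - 32.1535.
First three modes:
  n=1: λ₁ = π²/0.6² - 32.1535 ≈ -4.738
  n=2: λ₂ = 4π²/0.6² - 32.1535 ≈ 77.509
  n=3: λ₃ = 9π²/0.6² - 32.1535 ≈ 214.587
Since π²/0.6² ≈ 27.416 < 32.1535, λ₁ < 0.
The n=1 mode grows fastest (−λₙ is largest for n=1) → dominates.
Asymptotic: φ ~ c₁ sin(πx/0.6) e^{4.738t} (exponential growth at rate −λ₁ ≈ 4.738).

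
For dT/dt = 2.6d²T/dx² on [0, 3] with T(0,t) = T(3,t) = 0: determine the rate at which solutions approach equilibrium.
Eigenvalues: λₙ = 2.6n²π²/3².
First three modes:
  n=1: λ₁ = 2.6π²/3² ≈ 2.851
  n=2: λ₂ = 10.4π²/3² ≈ 11.405 (4× faster decay)
  n=3: λ₃ = 23.4π²/3² ≈ 25.661 (9× faster decay)
As t → ∞, higher modes decay exponentially faster. The n=1 mode dominates: T ~ c₁ sin(πx/3) e^{-λ₁t}.
Decay rate: λ₁ = 2.6π²/3² ≈ 2.851.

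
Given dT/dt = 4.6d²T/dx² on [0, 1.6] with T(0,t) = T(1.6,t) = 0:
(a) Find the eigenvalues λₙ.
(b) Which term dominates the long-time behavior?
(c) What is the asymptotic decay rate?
Eigenvalues: λₙ = 4.6n²π²/1.6².
First three modes:
  n=1: λ₁ = 4.6π²/1.6² ≈ 17.734
  n=2: λ₂ = 18.4π²/1.6² ≈ 70.938 (4× faster decay)
  n=3: λ₃ = 41.4π²/1.6² ≈ 159.61 (9× faster decay)
As t → ∞, higher modes decay exponentially faster. The n=1 mode dominates: T ~ c₁ sin(πx/1.6) e^{-λ₁t}.
Decay rate: λ₁ = 4.6π²/1.6² ≈ 17.734.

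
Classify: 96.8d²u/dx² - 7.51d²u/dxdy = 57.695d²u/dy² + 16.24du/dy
Rewriting in standard form: 96.8d²u/dx² - 7.51d²u/dxdy - 57.695d²u/dy² - 16.24du/dy = 0. Hyperbolic (discriminant = 22395.9041).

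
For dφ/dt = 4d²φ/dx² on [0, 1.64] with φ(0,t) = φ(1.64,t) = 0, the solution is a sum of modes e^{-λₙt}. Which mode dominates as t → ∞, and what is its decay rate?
Eigenvalues: λₙ = 4n²π²/1.64².
First three modes:
  n=1: λ₁ = 4π²/1.64² ≈ 14.678
  n=2: λ₂ = 16π²/1.64² ≈ 58.713 (4× faster decay)
  n=3: λ₃ = 36π²/1.64² ≈ 132.104 (9× faster decay)
As t → ∞, higher modes decay exponentially faster. The n=1 mode dominates: φ ~ c₁ sin(πx/1.64) e^{-λ₁t}.
Decay rate: λ₁ = 4π²/1.64² ≈ 14.678.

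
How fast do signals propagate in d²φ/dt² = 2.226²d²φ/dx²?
Speed = 2.226. Information travels along characteristics x = x₀ ± 2.226t.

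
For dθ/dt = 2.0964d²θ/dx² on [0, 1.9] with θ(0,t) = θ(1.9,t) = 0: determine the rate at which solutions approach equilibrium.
Eigenvalues: λₙ = 2.0964n²π²/1.9².
First three modes:
  n=1: λ₁ = 2.0964π²/1.9² ≈ 5.731
  n=2: λ₂ = 8.3856π²/1.9² ≈ 22.926 (4× faster decay)
  n=3: λ₃ = 18.8676π²/1.9² ≈ 51.583 (9× faster decay)
As t → ∞, higher modes decay exponentially faster. The n=1 mode dominates: θ ~ c₁ sin(πx/1.9) e^{-λ₁t}.
Decay rate: λ₁ = 2.0964π²/1.9² ≈ 5.731.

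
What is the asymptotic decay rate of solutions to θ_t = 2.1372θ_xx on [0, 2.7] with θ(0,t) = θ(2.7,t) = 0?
Eigenvalues: λₙ = 2.1372n²π²/2.7².
First three modes:
  n=1: λ₁ = 2.1372π²/2.7² ≈ 2.893
  n=2: λ₂ = 8.5488π²/2.7² ≈ 11.574 (4× faster decay)
  n=3: λ₃ = 19.2348π²/2.7² ≈ 26.041 (9× faster decay)
As t → ∞, higher modes decay exponentially faster. The n=1 mode dominates: θ ~ c₁ sin(πx/2.7) e^{-λ₁t}.
Decay rate: λ₁ = 2.1372π²/2.7² ≈ 2.893.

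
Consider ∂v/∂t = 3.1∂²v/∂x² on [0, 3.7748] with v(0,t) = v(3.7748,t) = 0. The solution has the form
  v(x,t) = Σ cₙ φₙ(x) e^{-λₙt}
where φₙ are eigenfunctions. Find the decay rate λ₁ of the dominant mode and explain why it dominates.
Eigenvalues: λₙ = 3.1n²π²/3.7748².
First three modes:
  n=1: λ₁ = 3.1π²/3.7748² ≈ 2.147
  n=2: λ₂ = 12.4π²/3.7748² ≈ 8.589 (4× faster decay)
  n=3: λ₃ = 27.9π²/3.7748² ≈ 19.325 (9× faster decay)
As t → ∞, higher modes decay exponentially faster. The n=1 mode dominates: v ~ c₁ sin(πx/3.7748) e^{-λ₁t}.
Decay rate: λ₁ = 3.1π²/3.7748² ≈ 2.147.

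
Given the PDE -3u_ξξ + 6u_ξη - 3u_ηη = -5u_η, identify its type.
Rewriting in standard form: -3u_ξξ + 6u_ξη - 3u_ηη + 5u_η = 0. The second-order coefficients are A = -3, B = 6, C = -3. Since B² - 4AC = 0 = 0, this is a parabolic PDE.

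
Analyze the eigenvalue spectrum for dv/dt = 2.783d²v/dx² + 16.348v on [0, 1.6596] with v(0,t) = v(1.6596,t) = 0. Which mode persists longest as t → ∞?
Eigenvalues: λₙ = 2.783n²π²/1.6596² - 16.348.
First three modes:
  n=1: λ₁ = 2.783π²/1.6596² - 16.348 ≈ -6.375
  n=2: λ₂ = 11.132π²/1.6596² - 16.348 ≈ 23.542
  n=3: λ₃ = 25.047π²/1.6596² - 16.348 ≈ 73.405
Since 2.783π²/1.6596² ≈ 9.973 < 16.348, λ₁ < 0.
The n=1 mode grows fastest (−λₙ is largest for n=1) → dominates.
Asymptotic: v ~ c₁ sin(πx/1.6596) e^{6.375t} (exponential growth at rate −λ₁ ≈ 6.375).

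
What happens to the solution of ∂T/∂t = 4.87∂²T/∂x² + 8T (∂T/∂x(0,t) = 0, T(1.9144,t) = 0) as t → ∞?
T grows unboundedly. Reaction dominates diffusion (r=8 > κπ²/(4L²)≈3.28); solution grows exponentially.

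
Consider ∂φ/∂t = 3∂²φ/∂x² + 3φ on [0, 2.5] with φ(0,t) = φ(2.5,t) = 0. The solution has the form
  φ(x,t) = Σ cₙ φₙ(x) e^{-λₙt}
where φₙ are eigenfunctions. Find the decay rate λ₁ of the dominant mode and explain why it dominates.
Eigenvalues: λₙ = 3n²π²/2.5² - 3.
First three modes:
  n=1: λ₁ = 3π²/2.5² - 3 ≈ 1.737
  n=2: λ₂ = 12π²/2.5² - 3 ≈ 15.95
  n=3: λ₃ = 27π²/2.5² - 3 ≈ 39.637
Since 3π²/2.5² ≈ 4.737 > 3, all λₙ > 0.
The n=1 mode decays slowest → dominates as t → ∞.
Asymptotic: φ ~ c₁ sin(πx/2.5) e^{-λ₁t} with decay rate λ₁ ≈ 1.737.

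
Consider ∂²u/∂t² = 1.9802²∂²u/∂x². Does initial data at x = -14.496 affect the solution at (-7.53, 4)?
Yes. The domain of dependence is [-15.4508, 0.3908], and -14.496 ∈ [-15.4508, 0.3908].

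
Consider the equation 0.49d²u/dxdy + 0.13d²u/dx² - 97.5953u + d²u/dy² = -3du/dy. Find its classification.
Rewriting in standard form: 0.13d²u/dx² + 0.49d²u/dxdy + d²u/dy² + 3du/dy - 97.5953u = 0. Elliptic. (A = 0.13, B = 0.49, C = 1 gives B² - 4AC = -0.2799.)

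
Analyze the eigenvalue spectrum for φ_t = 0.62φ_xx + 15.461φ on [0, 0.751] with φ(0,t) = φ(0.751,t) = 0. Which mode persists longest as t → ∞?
Eigenvalues: λₙ = 0.62n²π²/0.751² - 15.461.
First three modes:
  n=1: λ₁ = 0.62π²/0.751² - 15.461 ≈ -4.611
  n=2: λ₂ = 2.48π²/0.751² - 15.461 ≈ 27.937
  n=3: λ₃ = 5.58π²/0.751² - 15.461 ≈ 82.185
Since 0.62π²/0.751² ≈ 10.85 < 15.461, λ₁ < 0.
The n=1 mode grows fastest (−λₙ is largest for n=1) → dominates.
Asymptotic: φ ~ c₁ sin(πx/0.751) e^{4.611t} (exponential growth at rate −λ₁ ≈ 4.611).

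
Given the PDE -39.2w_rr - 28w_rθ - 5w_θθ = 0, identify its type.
The second-order coefficients are A = -39.2, B = -28, C = -5. Since B² - 4AC = 0 = 0, this is a parabolic PDE.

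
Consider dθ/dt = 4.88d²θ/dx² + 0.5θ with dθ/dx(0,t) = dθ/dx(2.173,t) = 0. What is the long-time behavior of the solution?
As t → ∞, θ grows unboundedly. With Neumann BCs the constant mode has diffusion eigenvalue 0, so any r > 0 makes it grow like e^(0.5t); solution grows exponentially.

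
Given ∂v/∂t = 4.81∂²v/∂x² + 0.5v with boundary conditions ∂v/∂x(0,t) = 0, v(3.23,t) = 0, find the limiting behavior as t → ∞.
v → 0. Diffusion dominates reaction (r=0.5 < κπ²/(4L²)≈1.14); solution decays.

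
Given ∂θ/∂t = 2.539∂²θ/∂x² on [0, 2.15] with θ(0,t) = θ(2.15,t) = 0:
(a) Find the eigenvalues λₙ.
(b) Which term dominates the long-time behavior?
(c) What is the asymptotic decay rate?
Eigenvalues: λₙ = 2.539n²π²/2.15².
First three modes:
  n=1: λ₁ = 2.539π²/2.15² ≈ 5.421
  n=2: λ₂ = 10.156π²/2.15² ≈ 21.684 (4× faster decay)
  n=3: λ₃ = 22.851π²/2.15² ≈ 48.79 (9× faster decay)
As t → ∞, higher modes decay exponentially faster. The n=1 mode dominates: θ ~ c₁ sin(πx/2.15) e^{-λ₁t}.
Decay rate: λ₁ = 2.539π²/2.15² ≈ 5.421.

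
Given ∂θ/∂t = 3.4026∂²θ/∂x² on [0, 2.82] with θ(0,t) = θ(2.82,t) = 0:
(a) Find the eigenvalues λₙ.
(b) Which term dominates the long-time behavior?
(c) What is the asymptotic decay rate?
Eigenvalues: λₙ = 3.4026n²π²/2.82².
First three modes:
  n=1: λ₁ = 3.4026π²/2.82² ≈ 4.223
  n=2: λ₂ = 13.6104π²/2.82² ≈ 16.892 (4× faster decay)
  n=3: λ₃ = 30.6234π²/2.82² ≈ 38.006 (9× faster decay)
As t → ∞, higher modes decay exponentially faster. The n=1 mode dominates: θ ~ c₁ sin(πx/2.82) e^{-λ₁t}.
Decay rate: λ₁ = 3.4026π²/2.82² ≈ 4.223.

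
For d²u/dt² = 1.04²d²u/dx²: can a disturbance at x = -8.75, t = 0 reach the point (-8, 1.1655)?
Yes. The domain of dependence is [-9.21212, -6.78788], and -8.75 ∈ [-9.21212, -6.78788].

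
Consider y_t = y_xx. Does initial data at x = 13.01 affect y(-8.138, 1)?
Yes, for any finite x. The heat equation has infinite propagation speed, so all initial data affects all points at any t > 0.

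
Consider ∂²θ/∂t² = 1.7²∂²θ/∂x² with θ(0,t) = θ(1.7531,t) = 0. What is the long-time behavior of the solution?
As t → ∞, θ oscillates (no decay). Energy is conserved; the solution oscillates indefinitely as standing waves.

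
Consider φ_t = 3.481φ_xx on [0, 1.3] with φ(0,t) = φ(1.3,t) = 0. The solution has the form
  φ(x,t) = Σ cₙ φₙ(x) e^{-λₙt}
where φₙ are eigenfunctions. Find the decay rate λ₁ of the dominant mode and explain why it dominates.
Eigenvalues: λₙ = 3.481n²π²/1.3².
First three modes:
  n=1: λ₁ = 3.481π²/1.3² ≈ 20.329
  n=2: λ₂ = 13.924π²/1.3² ≈ 81.316 (4× faster decay)
  n=3: λ₃ = 31.329π²/1.3² ≈ 182.961 (9× faster decay)
As t → ∞, higher modes decay exponentially faster. The n=1 mode dominates: φ ~ c₁ sin(πx/1.3) e^{-λ₁t}.
Decay rate: λ₁ = 3.481π²/1.3² ≈ 20.329.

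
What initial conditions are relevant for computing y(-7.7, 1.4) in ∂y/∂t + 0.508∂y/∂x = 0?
A single point: x = -8.4112. The characteristic through (-7.7, 1.4) is x - 0.508t = const, so x = -7.7 - 0.508·1.4 = -8.4112.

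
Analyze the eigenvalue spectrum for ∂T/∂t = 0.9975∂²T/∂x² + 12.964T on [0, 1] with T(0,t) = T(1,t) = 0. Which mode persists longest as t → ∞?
Eigenvalues: λₙ = 0.9975n²π²/1² - 12.964.
First three modes:
  n=1: λ₁ = 0.9975π² - 12.964 ≈ -3.119
  n=2: λ₂ = 3.99π² - 12.964 ≈ 26.416
  n=3: λ₃ = 8.9775π² - 12.964 ≈ 75.64
Since 0.9975π² ≈ 9.845 < 12.964, λ₁ < 0.
The n=1 mode grows fastest (−λₙ is largest for n=1) → dominates.
Asymptotic: T ~ c₁ sin(πx/1) e^{3.119t} (exponential growth at rate −λ₁ ≈ 3.119).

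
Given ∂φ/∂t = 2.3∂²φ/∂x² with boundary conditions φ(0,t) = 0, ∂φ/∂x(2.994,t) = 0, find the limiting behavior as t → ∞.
φ → 0. Heat escapes through the Dirichlet boundary.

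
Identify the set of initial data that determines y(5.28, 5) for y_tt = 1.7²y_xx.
Domain of dependence: [-3.22, 13.78]. Signals travel at speed 1.7, so data within |x - 5.28| ≤ 1.7·5 = 8.5 can reach the point.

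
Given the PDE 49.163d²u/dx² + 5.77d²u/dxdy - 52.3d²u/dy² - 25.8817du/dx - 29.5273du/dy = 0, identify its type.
The second-order coefficients are A = 49.163, B = 5.77, C = -52.3. Since B² - 4AC = 10318.1925 > 0, this is a hyperbolic PDE.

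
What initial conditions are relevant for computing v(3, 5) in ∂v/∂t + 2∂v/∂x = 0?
A single point: x = -7. The characteristic through (3, 5) is x - 2t = const, so x = 3 - 2·5 = -7.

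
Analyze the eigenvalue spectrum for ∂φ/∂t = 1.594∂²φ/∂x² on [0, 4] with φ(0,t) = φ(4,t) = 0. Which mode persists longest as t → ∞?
Eigenvalues: λₙ = 1.594n²π²/4².
First three modes:
  n=1: λ₁ = 1.594π²/4² ≈ 0.983
  n=2: λ₂ = 6.376π²/4² ≈ 3.933 (4× faster decay)
  n=3: λ₃ = 14.346π²/4² ≈ 8.849 (9× faster decay)
As t → ∞, higher modes decay exponentially faster. The n=1 mode dominates: φ ~ c₁ sin(πx/4) e^{-λ₁t}.
Decay rate: λ₁ = 1.594π²/4² ≈ 0.983.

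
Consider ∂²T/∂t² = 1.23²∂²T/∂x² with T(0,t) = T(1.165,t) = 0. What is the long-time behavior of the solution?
As t → ∞, T oscillates (no decay). Energy is conserved; the solution oscillates indefinitely as standing waves.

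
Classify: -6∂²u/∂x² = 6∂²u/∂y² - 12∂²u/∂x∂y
Rewriting in standard form: -6∂²u/∂x² + 12∂²u/∂x∂y - 6∂²u/∂y² = 0. Parabolic (discriminant = 0).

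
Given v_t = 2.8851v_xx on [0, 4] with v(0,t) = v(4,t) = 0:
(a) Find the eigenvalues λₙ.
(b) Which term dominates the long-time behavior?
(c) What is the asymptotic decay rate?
Eigenvalues: λₙ = 2.8851n²π²/4².
First three modes:
  n=1: λ₁ = 2.8851π²/4² ≈ 1.78
  n=2: λ₂ = 11.5404π²/4² ≈ 7.119 (4× faster decay)
  n=3: λ₃ = 25.9659π²/4² ≈ 16.017 (9× faster decay)
As t → ∞, higher modes decay exponentially faster. The n=1 mode dominates: v ~ c₁ sin(πx/4) e^{-λ₁t}.
Decay rate: λ₁ = 2.8851π²/4² ≈ 1.78.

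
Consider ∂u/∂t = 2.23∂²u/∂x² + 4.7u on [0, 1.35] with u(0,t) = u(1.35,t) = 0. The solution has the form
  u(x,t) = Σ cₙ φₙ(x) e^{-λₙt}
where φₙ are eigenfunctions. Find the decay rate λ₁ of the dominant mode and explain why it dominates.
Eigenvalues: λₙ = 2.23n²π²/1.35² - 4.7.
First three modes:
  n=1: λ₁ = 2.23π²/1.35² - 4.7 ≈ 7.376
  n=2: λ₂ = 8.92π²/1.35² - 4.7 ≈ 43.606
  n=3: λ₃ = 20.07π²/1.35² - 4.7 ≈ 103.987
Since 2.23π²/1.35² ≈ 12.076 > 4.7, all λₙ > 0.
The n=1 mode decays slowest → dominates as t → ∞.
Asymptotic: u ~ c₁ sin(πx/1.35) e^{-λ₁t} with decay rate λ₁ ≈ 7.376.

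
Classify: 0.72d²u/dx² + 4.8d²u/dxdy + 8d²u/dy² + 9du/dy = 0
Parabolic (discriminant = 0).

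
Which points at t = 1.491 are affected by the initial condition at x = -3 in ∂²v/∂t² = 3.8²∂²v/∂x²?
Domain of influence: [-8.6658, 2.6658]. Data at x = -3 spreads outward at speed 3.8.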